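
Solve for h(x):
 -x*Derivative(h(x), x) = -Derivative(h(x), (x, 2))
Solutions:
 h(x) = C1 + C2*erfi(sqrt(2)*x/2)


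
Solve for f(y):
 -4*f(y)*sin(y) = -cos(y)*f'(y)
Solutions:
 f(y) = C1/cos(y)^4


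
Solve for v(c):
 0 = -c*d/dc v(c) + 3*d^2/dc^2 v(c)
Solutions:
 v(c) = C1 + C2*erfi(sqrt(6)*c/6)


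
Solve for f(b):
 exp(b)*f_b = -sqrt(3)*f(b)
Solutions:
 f(b) = C1*exp(sqrt(3)*exp(-b))


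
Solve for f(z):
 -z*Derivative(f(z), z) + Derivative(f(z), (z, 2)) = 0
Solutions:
 f(z) = C1 + C2*erfi(sqrt(2)*z/2)


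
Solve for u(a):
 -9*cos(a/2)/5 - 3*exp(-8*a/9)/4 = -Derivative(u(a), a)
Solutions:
 u(a) = C1 + 18*sin(a/2)/5 - 27*exp(-8*a/9)/32


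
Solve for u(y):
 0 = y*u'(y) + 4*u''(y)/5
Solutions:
 u(y) = C1 + C2*erf(sqrt(10)*y/4)


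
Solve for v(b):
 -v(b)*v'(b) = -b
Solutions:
 v(b) = -sqrt(C1 + b^2)
 v(b) = sqrt(C1 + b^2)


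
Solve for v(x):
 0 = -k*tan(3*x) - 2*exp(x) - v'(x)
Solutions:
 v(x) = C1 + k*log(cos(3*x))/3 - 2*exp(x)


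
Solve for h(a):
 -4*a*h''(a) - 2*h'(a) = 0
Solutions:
 h(a) = C1 + C2*sqrt(a)


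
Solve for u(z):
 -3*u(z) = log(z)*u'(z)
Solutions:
 u(z) = C1*exp(-3*li(z))


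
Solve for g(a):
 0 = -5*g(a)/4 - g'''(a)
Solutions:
 g(a) = C3*exp(-10^(1/3)*a/2) + (C1*sin(10^(1/3)*sqrt(3)*a/4) + C2*cos(10^(1/3)*sqrt(3)*a/4))*exp(10^(1/3)*a/4)


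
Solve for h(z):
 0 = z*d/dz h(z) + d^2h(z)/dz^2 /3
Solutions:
 h(z) = C1 + C2*erf(sqrt(6)*z/2)


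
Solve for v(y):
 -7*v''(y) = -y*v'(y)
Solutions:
 v(y) = C1 + C2*erfi(sqrt(14)*y/14)


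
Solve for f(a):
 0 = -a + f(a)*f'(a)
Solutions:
 f(a) = -sqrt(C1 + a^2)
 f(a) = sqrt(C1 + a^2)


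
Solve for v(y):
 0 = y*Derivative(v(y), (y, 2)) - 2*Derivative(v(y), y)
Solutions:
 v(y) = C1 + C2*y^3


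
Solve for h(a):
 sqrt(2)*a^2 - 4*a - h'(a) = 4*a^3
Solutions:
 h(a) = C1 - a^4 + sqrt(2)*a^3/3 - 2*a^2


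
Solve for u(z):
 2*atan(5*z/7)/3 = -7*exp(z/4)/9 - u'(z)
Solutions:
 u(z) = C1 - 2*z*atan(5*z/7)/3 - 28*exp(z/4)/9 + 7*log(25*z^2 + 49)/15


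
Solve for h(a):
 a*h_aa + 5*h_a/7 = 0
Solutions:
 h(a) = C1 + C2*a^(2/7)


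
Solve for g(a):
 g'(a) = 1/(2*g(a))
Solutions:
 g(a) = -sqrt(C1 + a)
 g(a) = sqrt(C1 + a)


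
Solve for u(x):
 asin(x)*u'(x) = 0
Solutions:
 u(x) = C1


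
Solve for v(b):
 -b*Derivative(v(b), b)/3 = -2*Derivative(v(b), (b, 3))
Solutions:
 v(b) = C1 + Integral(C2*airyai(6^(2/3)*b/6) + C3*airybi(6^(2/3)*b/6), b)


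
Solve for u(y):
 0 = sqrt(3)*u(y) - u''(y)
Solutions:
 u(y) = C1*exp(-3^(1/4)*y) + C2*exp(3^(1/4)*y)


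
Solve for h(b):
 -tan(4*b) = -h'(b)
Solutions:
 h(b) = C1 - log(cos(4*b))/4


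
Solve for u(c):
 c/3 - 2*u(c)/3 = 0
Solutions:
 u(c) = c/2


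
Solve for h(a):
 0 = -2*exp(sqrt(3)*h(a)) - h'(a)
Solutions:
 h(a) = sqrt(3)*(2*log(1/(C1 + 2*a)) - log(3))/6


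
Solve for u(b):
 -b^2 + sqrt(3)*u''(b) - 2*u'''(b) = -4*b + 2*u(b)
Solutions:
 u(b) = C1*exp(b*(3^(2/3)/(-sqrt(3) + sqrt(-3 + (36 - sqrt(3))^2) + 36)^(1/3) + 2*sqrt(3) + 3^(1/3)*(-sqrt(3) + sqrt(-3 + (36 - sqrt(3))^2) + 36)^(1/3))/12)*sin(sqrt(3)*b*(-(-3*sqrt(3) + 4*sqrt(-27/16 + (27 - 3*sqrt(3)/4)^2) + 108)^(1/3) + 3/(-3*sqrt(3) + 4*sqrt(-27/16 + (27 - 3*sqrt(3)/4)^2) + 108)^(1/3))/12) + C2*exp(b*(3^(2/3)/(-sqrt(3) + sqrt(-3 + (36 - sqrt(3))^2) + 36)^(1/3) + 2*sqrt(3) + 3^(1/3)*(-sqrt(3) + sqrt(-3 + (36 - sqrt(3))^2) + 36)^(1/3))/12)*cos(sqrt(3)*b*(-(-3*sqrt(3) + 4*sqrt(-27/16 + (27 - 3*sqrt(3)/4)^2) + 108)^(1/3) + 3/(-3*sqrt(3) + 4*sqrt(-27/16 + (27 - 3*sqrt(3)/4)^2) + 108)^(1/3))/12) + C3*exp(b*(-3^(1/3)*(-sqrt(3) + sqrt(-3 + (36 - sqrt(3))^2) + 36)^(1/3) - 3^(2/3)/(-sqrt(3) + sqrt(-3 + (36 - sqrt(3))^2) + 36)^(1/3) + sqrt(3))/6) - b^2/2 + 2*b - sqrt(3)/2


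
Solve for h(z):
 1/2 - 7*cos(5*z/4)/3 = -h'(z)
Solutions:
 h(z) = C1 - z/2 + 28*sin(5*z/4)/15


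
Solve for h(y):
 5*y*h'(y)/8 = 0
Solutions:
 h(y) = C1


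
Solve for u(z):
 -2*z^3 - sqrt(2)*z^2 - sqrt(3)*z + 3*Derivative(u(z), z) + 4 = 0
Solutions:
 u(z) = C1 + z^4/6 + sqrt(2)*z^3/9 + sqrt(3)*z^2/6 - 4*z/3


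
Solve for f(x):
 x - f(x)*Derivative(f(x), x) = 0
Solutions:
 f(x) = -sqrt(C1 + x^2)
 f(x) = sqrt(C1 + x^2)


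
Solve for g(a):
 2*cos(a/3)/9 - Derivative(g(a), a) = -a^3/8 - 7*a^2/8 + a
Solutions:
 g(a) = C1 + a^4/32 + 7*a^3/24 - a^2/2 + 2*sin(a/3)/3


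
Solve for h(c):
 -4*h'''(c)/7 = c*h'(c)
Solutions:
 h(c) = C1 + Integral(C2*airyai(-14^(1/3)*c/2) + C3*airybi(-14^(1/3)*c/2), c)


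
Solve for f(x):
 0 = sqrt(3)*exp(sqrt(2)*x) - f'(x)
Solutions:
 f(x) = C1 + sqrt(6)*exp(sqrt(2)*x)/2


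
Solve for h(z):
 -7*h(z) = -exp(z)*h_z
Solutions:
 h(z) = C1*exp(-7*exp(-z))


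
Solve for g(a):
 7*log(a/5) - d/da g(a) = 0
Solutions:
 g(a) = C1 + 7*a*log(a) - a*log(78125) - 7*a


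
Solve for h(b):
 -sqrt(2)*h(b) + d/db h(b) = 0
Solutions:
 h(b) = C1*exp(sqrt(2)*b)


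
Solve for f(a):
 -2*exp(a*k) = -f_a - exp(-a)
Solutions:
 f(a) = C1 + exp(-a) + 2*exp(a*k)/k


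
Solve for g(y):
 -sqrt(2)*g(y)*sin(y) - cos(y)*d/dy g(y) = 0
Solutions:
 g(y) = C1*cos(y)^(sqrt(2))


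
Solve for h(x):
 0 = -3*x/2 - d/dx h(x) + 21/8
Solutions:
 h(x) = C1 - 3*x^2/4 + 21*x/8


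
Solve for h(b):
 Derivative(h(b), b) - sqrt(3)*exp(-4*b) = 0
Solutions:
 h(b) = C1 - sqrt(3)*exp(-4*b)/4


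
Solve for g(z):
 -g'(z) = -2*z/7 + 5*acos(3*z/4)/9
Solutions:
 g(z) = C1 + z^2/7 - 5*z*acos(3*z/4)/9 + 5*sqrt(16 - 9*z^2)/27


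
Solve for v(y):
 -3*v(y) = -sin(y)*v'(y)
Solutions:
 v(y) = C1*(cos(y) - 1)^(3/2)/(cos(y) + 1)^(3/2)


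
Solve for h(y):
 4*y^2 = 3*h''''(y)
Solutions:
 h(y) = C1 + C2*y + C3*y^2 + C4*y^3 + y^6/270


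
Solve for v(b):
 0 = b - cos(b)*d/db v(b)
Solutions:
 v(b) = C1 + Integral(b/cos(b), b)


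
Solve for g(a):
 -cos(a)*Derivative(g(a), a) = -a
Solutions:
 g(a) = C1 + Integral(a/cos(a), a)


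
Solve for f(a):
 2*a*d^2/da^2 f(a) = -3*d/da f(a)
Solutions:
 f(a) = C1 + C2/sqrt(a)


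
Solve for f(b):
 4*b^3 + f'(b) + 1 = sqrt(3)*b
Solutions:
 f(b) = C1 - b^4 + sqrt(3)*b^2/2 - b


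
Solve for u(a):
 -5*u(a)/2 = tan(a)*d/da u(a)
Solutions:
 u(a) = C1/sin(a)^(5/2)


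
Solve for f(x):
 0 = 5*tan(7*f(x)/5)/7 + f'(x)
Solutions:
 f(x) = -5*asin(C1*exp(-x))/7 + 5*pi/7
 f(x) = 5*asin(C1*exp(-x))/7


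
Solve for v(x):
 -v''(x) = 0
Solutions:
 v(x) = C1 + C2*x


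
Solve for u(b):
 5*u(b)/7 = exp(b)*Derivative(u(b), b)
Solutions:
 u(b) = C1*exp(-5*exp(-b)/7)


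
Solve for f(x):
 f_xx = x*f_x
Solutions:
 f(x) = C1 + C2*erfi(sqrt(2)*x/2)


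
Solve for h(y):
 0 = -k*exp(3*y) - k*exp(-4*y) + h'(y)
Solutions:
 h(y) = C1 + k*exp(3*y)/3 - k*exp(-4*y)/4


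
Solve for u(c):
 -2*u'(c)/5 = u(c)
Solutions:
 u(c) = C1*exp(-5*c/2)


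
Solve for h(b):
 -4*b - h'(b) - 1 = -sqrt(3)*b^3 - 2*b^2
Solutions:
 h(b) = C1 + sqrt(3)*b^4/4 + 2*b^3/3 - 2*b^2 - b


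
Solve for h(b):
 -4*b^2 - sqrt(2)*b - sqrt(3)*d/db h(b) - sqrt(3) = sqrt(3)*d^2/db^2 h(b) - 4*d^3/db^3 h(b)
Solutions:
 h(b) = C1 + C2*exp(b*(sqrt(3) + sqrt(3 + 16*sqrt(3)))/8) + C3*exp(b*(-sqrt(3 + 16*sqrt(3)) + sqrt(3))/8) - 4*sqrt(3)*b^3/9 - sqrt(6)*b^2/6 + 4*sqrt(3)*b^2/3 - 35*b/3 - 8*sqrt(3)*b/3 + sqrt(6)*b/3


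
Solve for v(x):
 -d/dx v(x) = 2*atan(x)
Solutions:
 v(x) = C1 - 2*x*atan(x) + log(x^2 + 1)


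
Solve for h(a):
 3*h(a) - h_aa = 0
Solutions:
 h(a) = C1*exp(-sqrt(3)*a) + C2*exp(sqrt(3)*a)


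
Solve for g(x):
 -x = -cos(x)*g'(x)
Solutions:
 g(x) = C1 + Integral(x/cos(x), x)


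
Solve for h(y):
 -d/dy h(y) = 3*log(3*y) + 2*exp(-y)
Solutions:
 h(y) = C1 - 3*y*log(y) + 3*y*(1 - log(3)) + 2*exp(-y)


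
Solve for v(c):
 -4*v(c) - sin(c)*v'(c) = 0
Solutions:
 v(c) = C1*(cos(c)^2 + 2*cos(c) + 1)/(cos(c)^2 - 2*cos(c) + 1)


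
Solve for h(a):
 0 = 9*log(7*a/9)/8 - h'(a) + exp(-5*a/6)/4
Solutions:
 h(a) = C1 + 9*a*log(a)/8 + 9*a*(-2*log(3) - 1 + log(7))/8 - 3*exp(-5*a/6)/10


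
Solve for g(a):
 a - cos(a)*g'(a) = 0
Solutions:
 g(a) = C1 + Integral(a/cos(a), a)


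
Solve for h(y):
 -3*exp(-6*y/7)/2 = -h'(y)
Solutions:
 h(y) = C1 - 7*exp(-6*y/7)/4


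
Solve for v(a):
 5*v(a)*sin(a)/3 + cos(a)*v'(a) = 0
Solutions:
 v(a) = C1*cos(a)^(5/3)


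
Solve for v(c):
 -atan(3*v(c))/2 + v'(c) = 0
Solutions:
 Integral(1/atan(3*_y), (_y, v(c))) = C1 + c/2


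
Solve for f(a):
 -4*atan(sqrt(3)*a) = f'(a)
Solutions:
 f(a) = C1 - 4*a*atan(sqrt(3)*a) + 2*sqrt(3)*log(3*a^2 + 1)/3


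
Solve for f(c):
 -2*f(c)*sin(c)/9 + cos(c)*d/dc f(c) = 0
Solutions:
 f(c) = C1/cos(c)^(2/9)


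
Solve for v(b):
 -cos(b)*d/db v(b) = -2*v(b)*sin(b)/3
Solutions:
 v(b) = C1/cos(b)^(2/3)


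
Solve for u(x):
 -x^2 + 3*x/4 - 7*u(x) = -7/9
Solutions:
 u(x) = -x^2/7 + 3*x/28 + 1/9


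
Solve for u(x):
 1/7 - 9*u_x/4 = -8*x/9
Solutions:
 u(x) = C1 + 16*x^2/81 + 4*x/63


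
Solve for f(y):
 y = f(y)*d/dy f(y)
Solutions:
 f(y) = -sqrt(C1 + y^2)
 f(y) = sqrt(C1 + y^2)


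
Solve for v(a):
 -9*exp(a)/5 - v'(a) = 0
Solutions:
 v(a) = C1 - 9*exp(a)/5


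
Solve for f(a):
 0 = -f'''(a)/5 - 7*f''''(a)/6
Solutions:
 f(a) = C1 + C2*a + C3*a^2 + C4*exp(-6*a/35)


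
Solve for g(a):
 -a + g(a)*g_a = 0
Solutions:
 g(a) = -sqrt(C1 + a^2)
 g(a) = sqrt(C1 + a^2)


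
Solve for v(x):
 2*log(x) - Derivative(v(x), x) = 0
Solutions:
 v(x) = C1 + 2*x*log(x) - 2*x


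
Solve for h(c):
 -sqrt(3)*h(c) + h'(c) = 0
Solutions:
 h(c) = C1*exp(sqrt(3)*c)


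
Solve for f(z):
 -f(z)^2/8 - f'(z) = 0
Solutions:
 f(z) = 8/(C1 + z)


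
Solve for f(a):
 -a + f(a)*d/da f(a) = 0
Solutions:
 f(a) = -sqrt(C1 + a^2)
 f(a) = sqrt(C1 + a^2)


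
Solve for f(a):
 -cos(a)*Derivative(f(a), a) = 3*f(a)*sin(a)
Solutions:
 f(a) = C1*cos(a)^3


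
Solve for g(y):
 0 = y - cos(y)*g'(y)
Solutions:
 g(y) = C1 + Integral(y/cos(y), y)


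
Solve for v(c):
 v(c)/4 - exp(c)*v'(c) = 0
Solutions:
 v(c) = C1*exp(-exp(-c)/4)


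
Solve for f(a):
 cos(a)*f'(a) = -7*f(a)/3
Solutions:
 f(a) = C1*(sin(a) - 1)^(7/6)/(sin(a) + 1)^(7/6)


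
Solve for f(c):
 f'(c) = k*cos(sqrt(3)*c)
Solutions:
 f(c) = C1 + sqrt(3)*k*sin(sqrt(3)*c)/3


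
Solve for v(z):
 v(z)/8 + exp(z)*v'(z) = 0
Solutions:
 v(z) = C1*exp(exp(-z)/8)


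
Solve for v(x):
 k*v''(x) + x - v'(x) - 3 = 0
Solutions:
 v(x) = C1 + C2*exp(x/k) + k*x + x^2/2 - 3*x


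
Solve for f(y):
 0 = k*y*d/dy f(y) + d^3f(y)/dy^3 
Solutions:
 f(y) = C1 + Integral(C2*airyai(y*(-k)^(1/3)) + C3*airybi(y*(-k)^(1/3)), y)


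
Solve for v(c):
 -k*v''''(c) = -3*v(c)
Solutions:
 v(c) = C1*exp(-3^(1/4)*c*(1/k)^(1/4)) + C2*exp(3^(1/4)*c*(1/k)^(1/4)) + C3*exp(-3^(1/4)*I*c*(1/k)^(1/4)) + C4*exp(3^(1/4)*I*c*(1/k)^(1/4))


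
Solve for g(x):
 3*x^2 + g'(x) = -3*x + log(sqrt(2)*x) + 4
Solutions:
 g(x) = C1 - x^3 - 3*x^2/2 + x*log(x) + x*log(2)/2 + 3*x


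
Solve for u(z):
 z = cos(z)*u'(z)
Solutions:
 u(z) = C1 + Integral(z/cos(z), z)


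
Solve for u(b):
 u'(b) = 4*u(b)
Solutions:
 u(b) = C1*exp(4*b)


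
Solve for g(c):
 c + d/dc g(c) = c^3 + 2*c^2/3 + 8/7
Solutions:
 g(c) = C1 + c^4/4 + 2*c^3/9 - c^2/2 + 8*c/7


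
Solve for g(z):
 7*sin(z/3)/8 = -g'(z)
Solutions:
 g(z) = C1 + 21*cos(z/3)/8


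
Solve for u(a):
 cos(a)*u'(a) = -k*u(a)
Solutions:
 u(a) = C1*exp(k*(log(sin(a) - 1) - log(sin(a) + 1))/2)


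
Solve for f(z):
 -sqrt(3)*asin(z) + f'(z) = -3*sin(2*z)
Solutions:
 f(z) = C1 + sqrt(3)*(z*asin(z) + sqrt(1 - z^2)) + 3*cos(2*z)/2


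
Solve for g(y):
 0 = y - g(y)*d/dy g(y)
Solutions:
 g(y) = -sqrt(C1 + y^2)
 g(y) = sqrt(C1 + y^2)


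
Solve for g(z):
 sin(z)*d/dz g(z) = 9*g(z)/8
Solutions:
 g(z) = C1*(cos(z) - 1)^(9/16)/(cos(z) + 1)^(9/16)


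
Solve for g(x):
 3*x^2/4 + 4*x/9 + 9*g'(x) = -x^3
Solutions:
 g(x) = C1 - x^4/36 - x^3/36 - 2*x^2/81


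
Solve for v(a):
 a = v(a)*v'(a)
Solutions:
 v(a) = -sqrt(C1 + a^2)
 v(a) = sqrt(C1 + a^2)


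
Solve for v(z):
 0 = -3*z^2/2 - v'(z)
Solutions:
 v(z) = C1 - z^3/2


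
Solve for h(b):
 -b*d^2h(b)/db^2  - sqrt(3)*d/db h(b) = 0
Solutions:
 h(b) = C1 + C2*b^(1 - sqrt(3))


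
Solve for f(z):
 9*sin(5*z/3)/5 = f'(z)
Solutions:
 f(z) = C1 - 27*cos(5*z/3)/25


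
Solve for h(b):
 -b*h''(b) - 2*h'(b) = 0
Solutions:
 h(b) = C1 + C2/b


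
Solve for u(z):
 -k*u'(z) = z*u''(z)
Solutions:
 u(z) = C1 + z^(1 - re(k))*(C2*sin(log(z)*Abs(im(k))) + C3*cos(log(z)*im(k)))


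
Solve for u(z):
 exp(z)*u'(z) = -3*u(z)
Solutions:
 u(z) = C1*exp(3*exp(-z))


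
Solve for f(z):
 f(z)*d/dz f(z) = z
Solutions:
 f(z) = -sqrt(C1 + z^2)
 f(z) = sqrt(C1 + z^2)


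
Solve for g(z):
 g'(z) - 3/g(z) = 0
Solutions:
 g(z) = -sqrt(C1 + 6*z)
 g(z) = sqrt(C1 + 6*z)


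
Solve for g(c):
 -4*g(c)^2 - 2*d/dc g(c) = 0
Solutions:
 g(c) = 1/(C1 + 2*c)


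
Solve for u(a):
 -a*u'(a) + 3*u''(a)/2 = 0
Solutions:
 u(a) = C1 + C2*erfi(sqrt(3)*a/3)


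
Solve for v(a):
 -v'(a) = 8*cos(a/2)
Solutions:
 v(a) = C1 - 16*sin(a/2)


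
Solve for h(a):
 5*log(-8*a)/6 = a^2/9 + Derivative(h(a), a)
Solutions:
 h(a) = C1 - a^3/27 + 5*a*log(-a)/6 + 5*a*(-1 + 3*log(2))/6


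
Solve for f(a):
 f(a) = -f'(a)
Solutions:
 f(a) = C1*exp(-a)


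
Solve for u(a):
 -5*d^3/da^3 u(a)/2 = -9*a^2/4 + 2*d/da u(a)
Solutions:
 u(a) = C1 + C2*sin(2*sqrt(5)*a/5) + C3*cos(2*sqrt(5)*a/5) + 3*a^3/8 - 45*a/16


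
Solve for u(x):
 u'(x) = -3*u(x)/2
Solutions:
 u(x) = C1*exp(-3*x/2)


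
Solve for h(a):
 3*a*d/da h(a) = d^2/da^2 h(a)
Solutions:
 h(a) = C1 + C2*erfi(sqrt(6)*a/2)


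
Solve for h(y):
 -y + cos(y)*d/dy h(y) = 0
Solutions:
 h(y) = C1 + Integral(y/cos(y), y)


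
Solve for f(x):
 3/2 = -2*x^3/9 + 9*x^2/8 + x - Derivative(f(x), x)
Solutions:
 f(x) = C1 - x^4/18 + 3*x^3/8 + x^2/2 - 3*x/2


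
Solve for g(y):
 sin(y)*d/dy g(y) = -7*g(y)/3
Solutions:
 g(y) = C1*(cos(y) + 1)^(7/6)/(cos(y) - 1)^(7/6)


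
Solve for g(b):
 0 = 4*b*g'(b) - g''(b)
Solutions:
 g(b) = C1 + C2*erfi(sqrt(2)*b)


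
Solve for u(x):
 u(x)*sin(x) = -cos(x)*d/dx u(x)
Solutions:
 u(x) = C1*cos(x)


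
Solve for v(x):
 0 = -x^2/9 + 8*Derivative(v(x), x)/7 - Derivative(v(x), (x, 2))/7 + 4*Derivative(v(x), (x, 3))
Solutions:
 v(x) = C1 + 7*x^3/216 + 7*x^2/576 - 1561*x/2304 + (C2*sin(sqrt(895)*x/56) + C3*cos(sqrt(895)*x/56))*exp(x/56)


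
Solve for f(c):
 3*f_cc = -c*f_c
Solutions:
 f(c) = C1 + C2*erf(sqrt(6)*c/6)


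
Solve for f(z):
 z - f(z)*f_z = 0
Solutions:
 f(z) = -sqrt(C1 + z^2)
 f(z) = sqrt(C1 + z^2)


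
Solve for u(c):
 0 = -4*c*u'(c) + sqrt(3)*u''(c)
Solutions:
 u(c) = C1 + C2*erfi(sqrt(2)*3^(3/4)*c/3)


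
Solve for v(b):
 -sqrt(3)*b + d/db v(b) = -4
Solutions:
 v(b) = C1 + sqrt(3)*b^2/2 - 4*b


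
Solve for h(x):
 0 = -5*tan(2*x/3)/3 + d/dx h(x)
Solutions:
 h(x) = C1 - 5*log(cos(2*x/3))/2


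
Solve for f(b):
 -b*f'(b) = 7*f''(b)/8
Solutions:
 f(b) = C1 + C2*erf(2*sqrt(7)*b/7)


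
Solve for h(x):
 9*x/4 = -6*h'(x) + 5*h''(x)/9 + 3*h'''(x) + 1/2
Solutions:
 h(x) = C1 + C2*exp(x*(-5 + sqrt(5857))/54) + C3*exp(-x*(5 + sqrt(5857))/54) - 3*x^2/16 + 7*x/144


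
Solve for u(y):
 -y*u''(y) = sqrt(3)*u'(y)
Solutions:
 u(y) = C1 + C2*y^(1 - sqrt(3))


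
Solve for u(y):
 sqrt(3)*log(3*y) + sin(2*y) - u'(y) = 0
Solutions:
 u(y) = C1 + sqrt(3)*y*(log(y) - 1) + sqrt(3)*y*log(3) - cos(2*y)/2


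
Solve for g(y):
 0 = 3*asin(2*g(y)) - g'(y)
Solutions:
 Integral(1/asin(2*_y), (_y, g(y))) = C1 + 3*y


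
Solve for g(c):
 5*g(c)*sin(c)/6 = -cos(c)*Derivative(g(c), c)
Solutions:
 g(c) = C1*cos(c)^(5/6)


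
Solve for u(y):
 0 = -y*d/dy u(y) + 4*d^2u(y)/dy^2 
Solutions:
 u(y) = C1 + C2*erfi(sqrt(2)*y/4)


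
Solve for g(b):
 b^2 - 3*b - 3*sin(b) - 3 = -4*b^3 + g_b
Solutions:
 g(b) = C1 + b^4 + b^3/3 - 3*b^2/2 - 3*b + 3*cos(b)


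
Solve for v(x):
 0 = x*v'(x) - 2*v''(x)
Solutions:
 v(x) = C1 + C2*erfi(x/2)


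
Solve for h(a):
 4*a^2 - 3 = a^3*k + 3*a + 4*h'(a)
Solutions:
 h(a) = C1 - a^4*k/16 + a^3/3 - 3*a^2/8 - 3*a/4


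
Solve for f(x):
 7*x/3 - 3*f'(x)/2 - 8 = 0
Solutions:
 f(x) = C1 + 7*x^2/9 - 16*x/3


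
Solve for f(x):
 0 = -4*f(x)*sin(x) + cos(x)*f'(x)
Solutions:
 f(x) = C1/cos(x)^4


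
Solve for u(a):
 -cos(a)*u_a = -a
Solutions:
 u(a) = C1 + Integral(a/cos(a), a)


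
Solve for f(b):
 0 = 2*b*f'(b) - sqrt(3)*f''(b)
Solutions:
 f(b) = C1 + C2*erfi(3^(3/4)*b/3)


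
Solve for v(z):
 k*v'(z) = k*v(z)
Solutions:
 v(z) = C1*exp(z)


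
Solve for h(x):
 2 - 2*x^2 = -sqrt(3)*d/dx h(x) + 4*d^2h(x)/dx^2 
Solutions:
 h(x) = C1 + C2*exp(sqrt(3)*x/4) + 2*sqrt(3)*x^3/9 + 8*x^2/3 + 58*sqrt(3)*x/9


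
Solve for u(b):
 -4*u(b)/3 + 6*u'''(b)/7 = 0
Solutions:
 u(b) = C3*exp(42^(1/3)*b/3) + (C1*sin(14^(1/3)*3^(5/6)*b/6) + C2*cos(14^(1/3)*3^(5/6)*b/6))*exp(-42^(1/3)*b/6)


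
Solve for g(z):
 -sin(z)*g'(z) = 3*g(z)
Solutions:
 g(z) = C1*(cos(z) + 1)^(3/2)/(cos(z) - 1)^(3/2)


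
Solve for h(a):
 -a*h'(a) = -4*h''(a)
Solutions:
 h(a) = C1 + C2*erfi(sqrt(2)*a/4)


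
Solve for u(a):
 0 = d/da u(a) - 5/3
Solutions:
 u(a) = C1 + 5*a/3


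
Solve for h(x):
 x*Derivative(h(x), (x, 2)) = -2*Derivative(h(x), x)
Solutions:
 h(x) = C1 + C2/x


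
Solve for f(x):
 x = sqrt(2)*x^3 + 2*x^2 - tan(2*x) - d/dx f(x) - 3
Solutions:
 f(x) = C1 + sqrt(2)*x^4/4 + 2*x^3/3 - x^2/2 - 3*x + log(cos(2*x))/2


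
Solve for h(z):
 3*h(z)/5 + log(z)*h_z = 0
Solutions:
 h(z) = C1*exp(-3*li(z)/5)


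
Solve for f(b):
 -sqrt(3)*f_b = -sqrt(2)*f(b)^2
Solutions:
 f(b) = -3/(C1 + sqrt(6)*b)


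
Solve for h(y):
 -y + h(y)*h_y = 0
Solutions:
 h(y) = -sqrt(C1 + y^2)
 h(y) = sqrt(C1 + y^2)


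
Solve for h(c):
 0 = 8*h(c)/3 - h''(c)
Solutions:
 h(c) = C1*exp(-2*sqrt(6)*c/3) + C2*exp(2*sqrt(6)*c/3)


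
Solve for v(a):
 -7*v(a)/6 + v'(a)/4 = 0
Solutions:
 v(a) = C1*exp(14*a/3)


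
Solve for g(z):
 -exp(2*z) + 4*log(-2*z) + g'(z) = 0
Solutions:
 g(z) = C1 - 4*z*log(-z) + 4*z*(1 - log(2)) + exp(2*z)/2


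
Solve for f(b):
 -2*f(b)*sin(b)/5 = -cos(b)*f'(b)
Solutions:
 f(b) = C1/cos(b)^(2/5)


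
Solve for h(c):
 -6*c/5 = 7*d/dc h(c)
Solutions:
 h(c) = C1 - 3*c^2/35


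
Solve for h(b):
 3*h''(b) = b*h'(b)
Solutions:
 h(b) = C1 + C2*erfi(sqrt(6)*b/6)


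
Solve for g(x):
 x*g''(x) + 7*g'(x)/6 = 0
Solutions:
 g(x) = C1 + C2/x^(1/6)


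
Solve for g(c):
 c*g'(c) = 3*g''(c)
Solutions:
 g(c) = C1 + C2*erfi(sqrt(6)*c/6)


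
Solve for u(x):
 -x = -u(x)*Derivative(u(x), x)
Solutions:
 u(x) = -sqrt(C1 + x^2)
 u(x) = sqrt(C1 + x^2)


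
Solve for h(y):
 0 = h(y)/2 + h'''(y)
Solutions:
 h(y) = C3*exp(-2^(2/3)*y/2) + (C1*sin(2^(2/3)*sqrt(3)*y/4) + C2*cos(2^(2/3)*sqrt(3)*y/4))*exp(2^(2/3)*y/4)


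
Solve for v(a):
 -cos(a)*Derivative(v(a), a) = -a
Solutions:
 v(a) = C1 + Integral(a/cos(a), a)


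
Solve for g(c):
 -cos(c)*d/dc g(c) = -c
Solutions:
 g(c) = C1 + Integral(c/cos(c), c)


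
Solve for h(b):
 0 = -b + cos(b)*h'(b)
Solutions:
 h(b) = C1 + Integral(b/cos(b), b)


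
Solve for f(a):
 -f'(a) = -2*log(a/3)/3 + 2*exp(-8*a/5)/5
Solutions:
 f(a) = C1 + 2*a*log(a)/3 + 2*a*(-log(3) - 1)/3 + exp(-8*a/5)/4


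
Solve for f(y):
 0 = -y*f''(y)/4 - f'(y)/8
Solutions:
 f(y) = C1 + C2*sqrt(y)


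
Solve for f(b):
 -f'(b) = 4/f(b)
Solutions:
 f(b) = -sqrt(C1 - 8*b)
 f(b) = sqrt(C1 - 8*b)


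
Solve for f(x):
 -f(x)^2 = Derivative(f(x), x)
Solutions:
 f(x) = 1/(C1 + x)


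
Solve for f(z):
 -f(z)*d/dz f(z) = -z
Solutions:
 f(z) = -sqrt(C1 + z^2)
 f(z) = sqrt(C1 + z^2)


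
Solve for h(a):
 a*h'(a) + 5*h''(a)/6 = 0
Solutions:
 h(a) = C1 + C2*erf(sqrt(15)*a/5)


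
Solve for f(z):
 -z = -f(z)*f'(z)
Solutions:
 f(z) = -sqrt(C1 + z^2)
 f(z) = sqrt(C1 + z^2)


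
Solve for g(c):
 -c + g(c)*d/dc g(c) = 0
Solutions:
 g(c) = -sqrt(C1 + c^2)
 g(c) = sqrt(C1 + c^2)


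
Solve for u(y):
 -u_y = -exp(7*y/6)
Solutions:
 u(y) = C1 + 6*exp(7*y/6)/7


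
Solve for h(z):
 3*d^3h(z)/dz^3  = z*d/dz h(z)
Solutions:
 h(z) = C1 + Integral(C2*airyai(3^(2/3)*z/3) + C3*airybi(3^(2/3)*z/3), z)


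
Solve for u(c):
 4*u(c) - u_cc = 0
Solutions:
 u(c) = C1*exp(-2*c) + C2*exp(2*c)


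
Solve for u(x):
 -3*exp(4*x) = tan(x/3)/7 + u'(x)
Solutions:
 u(x) = C1 - 3*exp(4*x)/4 + 3*log(cos(x/3))/7


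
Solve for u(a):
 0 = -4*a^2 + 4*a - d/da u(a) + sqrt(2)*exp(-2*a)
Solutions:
 u(a) = C1 - 4*a^3/3 + 2*a^2 - sqrt(2)*exp(-2*a)/2


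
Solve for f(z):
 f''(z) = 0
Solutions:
 f(z) = C1 + C2*z


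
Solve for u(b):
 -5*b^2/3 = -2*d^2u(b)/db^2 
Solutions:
 u(b) = C1 + C2*b + 5*b^4/72


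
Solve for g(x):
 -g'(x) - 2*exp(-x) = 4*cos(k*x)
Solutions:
 g(x) = C1 + 2*exp(-x) - 4*sin(k*x)/k


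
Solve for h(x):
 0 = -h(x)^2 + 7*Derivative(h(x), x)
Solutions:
 h(x) = -7/(C1 + x)


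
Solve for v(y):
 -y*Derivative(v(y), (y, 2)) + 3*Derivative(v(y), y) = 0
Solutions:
 v(y) = C1 + C2*y^4


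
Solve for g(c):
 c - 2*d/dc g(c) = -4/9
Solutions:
 g(c) = C1 + c^2/4 + 2*c/9


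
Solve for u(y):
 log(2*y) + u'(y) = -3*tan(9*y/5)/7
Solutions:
 u(y) = C1 - y*log(y) - y*log(2) + y + 5*log(cos(9*y/5))/21


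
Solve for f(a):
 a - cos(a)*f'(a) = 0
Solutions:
 f(a) = C1 + Integral(a/cos(a), a)


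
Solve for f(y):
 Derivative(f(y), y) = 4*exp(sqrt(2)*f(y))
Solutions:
 f(y) = sqrt(2)*(2*log(-1/(C1 + 4*y)) - log(2))/4


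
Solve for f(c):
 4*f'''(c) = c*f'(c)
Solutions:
 f(c) = C1 + Integral(C2*airyai(2^(1/3)*c/2) + C3*airybi(2^(1/3)*c/2), c)


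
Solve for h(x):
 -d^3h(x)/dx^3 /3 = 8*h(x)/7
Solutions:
 h(x) = C3*exp(-2*3^(1/3)*7^(2/3)*x/7) + (C1*sin(3^(5/6)*7^(2/3)*x/7) + C2*cos(3^(5/6)*7^(2/3)*x/7))*exp(3^(1/3)*7^(2/3)*x/7)


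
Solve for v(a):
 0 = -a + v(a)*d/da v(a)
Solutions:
 v(a) = -sqrt(C1 + a^2)
 v(a) = sqrt(C1 + a^2)


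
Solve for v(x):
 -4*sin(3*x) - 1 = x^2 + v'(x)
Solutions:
 v(x) = C1 - x^3/3 - x + 4*cos(3*x)/3


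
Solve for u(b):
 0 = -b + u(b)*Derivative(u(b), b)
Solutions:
 u(b) = -sqrt(C1 + b^2)
 u(b) = sqrt(C1 + b^2)


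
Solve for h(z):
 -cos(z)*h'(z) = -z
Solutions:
 h(z) = C1 + Integral(z/cos(z), z)


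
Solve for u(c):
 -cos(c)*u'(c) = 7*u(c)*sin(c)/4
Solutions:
 u(c) = C1*cos(c)^(7/4)


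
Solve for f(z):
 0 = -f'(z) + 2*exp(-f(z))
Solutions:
 f(z) = log(C1 + 2*z)


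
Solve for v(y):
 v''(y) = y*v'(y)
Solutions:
 v(y) = C1 + C2*erfi(sqrt(2)*y/2)


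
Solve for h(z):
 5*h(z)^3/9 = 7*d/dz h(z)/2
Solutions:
 h(z) = -3*sqrt(14)*sqrt(-1/(C1 + 10*z))/2
 h(z) = 3*sqrt(14)*sqrt(-1/(C1 + 10*z))/2


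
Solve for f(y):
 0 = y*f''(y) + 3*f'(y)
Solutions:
 f(y) = C1 + C2/y^2


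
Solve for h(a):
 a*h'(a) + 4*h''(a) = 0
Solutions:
 h(a) = C1 + C2*erf(sqrt(2)*a/4)


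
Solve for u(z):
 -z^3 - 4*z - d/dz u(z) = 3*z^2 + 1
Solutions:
 u(z) = C1 - z^4/4 - z^3 - 2*z^2 - z


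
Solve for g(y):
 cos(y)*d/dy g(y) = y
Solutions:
 g(y) = C1 + Integral(y/cos(y), y)


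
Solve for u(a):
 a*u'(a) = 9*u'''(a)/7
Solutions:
 u(a) = C1 + Integral(C2*airyai(21^(1/3)*a/3) + C3*airybi(21^(1/3)*a/3), a)


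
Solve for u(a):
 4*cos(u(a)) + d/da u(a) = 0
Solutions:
 u(a) = pi - asin((C1 + exp(8*a))/(C1 - exp(8*a)))
 u(a) = asin((C1 + exp(8*a))/(C1 - exp(8*a)))


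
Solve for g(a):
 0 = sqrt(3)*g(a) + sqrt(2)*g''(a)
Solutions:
 g(a) = C1*sin(2^(3/4)*3^(1/4)*a/2) + C2*cos(2^(3/4)*3^(1/4)*a/2)


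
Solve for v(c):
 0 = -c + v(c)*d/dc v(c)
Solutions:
 v(c) = -sqrt(C1 + c^2)
 v(c) = sqrt(C1 + c^2)


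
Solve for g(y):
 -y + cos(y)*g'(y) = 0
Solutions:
 g(y) = C1 + Integral(y/cos(y), y)


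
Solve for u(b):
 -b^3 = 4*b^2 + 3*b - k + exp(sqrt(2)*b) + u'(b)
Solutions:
 u(b) = C1 - b^4/4 - 4*b^3/3 - 3*b^2/2 + b*k - sqrt(2)*exp(sqrt(2)*b)/2


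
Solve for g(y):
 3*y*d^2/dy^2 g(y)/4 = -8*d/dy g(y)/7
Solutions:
 g(y) = C1 + C2/y^(11/21)


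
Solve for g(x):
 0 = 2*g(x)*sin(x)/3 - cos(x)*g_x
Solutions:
 g(x) = C1/cos(x)^(2/3)


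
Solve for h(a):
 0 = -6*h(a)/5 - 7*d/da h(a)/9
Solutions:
 h(a) = C1*exp(-54*a/35)


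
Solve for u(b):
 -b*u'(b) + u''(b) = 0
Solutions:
 u(b) = C1 + C2*erfi(sqrt(2)*b/2)


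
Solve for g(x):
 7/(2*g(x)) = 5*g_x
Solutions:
 g(x) = -sqrt(C1 + 35*x)/5
 g(x) = sqrt(C1 + 35*x)/5


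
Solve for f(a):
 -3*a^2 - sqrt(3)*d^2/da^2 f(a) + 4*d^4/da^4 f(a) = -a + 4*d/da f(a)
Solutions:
 f(a) = C1 + C2*exp(-a*(3^(5/6)/(sqrt(144 - sqrt(3)) + 12)^(1/3) + 3^(2/3)*(sqrt(144 - sqrt(3)) + 12)^(1/3))/12)*sin(a*(-3^(1/6)*(sqrt(144 - sqrt(3)) + 12)^(1/3) + 3^(1/3)/(sqrt(144 - sqrt(3)) + 12)^(1/3))/4) + C3*exp(-a*(3^(5/6)/(sqrt(144 - sqrt(3)) + 12)^(1/3) + 3^(2/3)*(sqrt(144 - sqrt(3)) + 12)^(1/3))/12)*cos(a*(-3^(1/6)*(sqrt(144 - sqrt(3)) + 12)^(1/3) + 3^(1/3)/(sqrt(144 - sqrt(3)) + 12)^(1/3))/4) + C4*exp(a*(3^(5/6)/(sqrt(144 - sqrt(3)) + 12)^(1/3) + 3^(2/3)*(sqrt(144 - sqrt(3)) + 12)^(1/3))/6) - a^3/4 + a^2/8 + 3*sqrt(3)*a^2/16 - 9*a/32 - sqrt(3)*a/16


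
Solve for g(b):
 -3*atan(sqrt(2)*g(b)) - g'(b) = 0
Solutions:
 Integral(1/atan(sqrt(2)*_y), (_y, g(b))) = C1 - 3*b


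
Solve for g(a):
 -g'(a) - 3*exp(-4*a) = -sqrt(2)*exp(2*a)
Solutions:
 g(a) = C1 + sqrt(2)*exp(2*a)/2 + 3*exp(-4*a)/4


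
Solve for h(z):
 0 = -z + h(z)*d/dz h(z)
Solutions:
 h(z) = -sqrt(C1 + z^2)
 h(z) = sqrt(C1 + z^2)


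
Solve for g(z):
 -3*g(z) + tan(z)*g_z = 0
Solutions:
 g(z) = C1*sin(z)^3


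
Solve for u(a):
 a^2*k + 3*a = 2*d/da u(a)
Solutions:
 u(a) = C1 + a^3*k/6 + 3*a^2/4


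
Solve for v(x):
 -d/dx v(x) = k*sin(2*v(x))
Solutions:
 v(x) = pi - acos((-C1 - exp(4*k*x))/(C1 - exp(4*k*x)))/2
 v(x) = acos((-C1 - exp(4*k*x))/(C1 - exp(4*k*x)))/2


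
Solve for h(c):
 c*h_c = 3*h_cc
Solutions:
 h(c) = C1 + C2*erfi(sqrt(6)*c/6)


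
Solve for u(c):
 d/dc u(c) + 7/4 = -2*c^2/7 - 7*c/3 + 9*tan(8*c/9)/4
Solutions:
 u(c) = C1 - 2*c^3/21 - 7*c^2/6 - 7*c/4 - 81*log(cos(8*c/9))/32


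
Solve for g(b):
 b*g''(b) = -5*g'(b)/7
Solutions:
 g(b) = C1 + C2*b^(2/7)


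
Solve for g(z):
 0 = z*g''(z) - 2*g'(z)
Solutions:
 g(z) = C1 + C2*z^3


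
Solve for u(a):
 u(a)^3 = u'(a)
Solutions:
 u(a) = -sqrt(2)*sqrt(-1/(C1 + a))/2
 u(a) = sqrt(2)*sqrt(-1/(C1 + a))/2


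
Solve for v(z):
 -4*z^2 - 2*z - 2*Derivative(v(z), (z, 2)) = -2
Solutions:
 v(z) = C1 + C2*z - z^4/6 - z^3/6 + z^2/2


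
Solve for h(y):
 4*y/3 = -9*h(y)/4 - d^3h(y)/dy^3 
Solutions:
 h(y) = C3*exp(-2^(1/3)*3^(2/3)*y/2) - 16*y/27 + (C1*sin(3*2^(1/3)*3^(1/6)*y/4) + C2*cos(3*2^(1/3)*3^(1/6)*y/4))*exp(2^(1/3)*3^(2/3)*y/4)


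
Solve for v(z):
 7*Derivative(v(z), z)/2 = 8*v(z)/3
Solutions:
 v(z) = C1*exp(16*z/21)


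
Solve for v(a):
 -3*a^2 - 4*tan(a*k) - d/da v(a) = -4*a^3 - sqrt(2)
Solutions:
 v(a) = C1 + a^4 - a^3 + sqrt(2)*a - 4*Piecewise((-log(cos(a*k))/k, Ne(k, 0)), (0, True))


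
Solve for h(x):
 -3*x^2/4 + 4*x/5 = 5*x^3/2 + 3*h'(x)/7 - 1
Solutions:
 h(x) = C1 - 35*x^4/24 - 7*x^3/12 + 14*x^2/15 + 7*x/3


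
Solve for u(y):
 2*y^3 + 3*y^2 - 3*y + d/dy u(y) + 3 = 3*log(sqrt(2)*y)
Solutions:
 u(y) = C1 - y^4/2 - y^3 + 3*y^2/2 + 3*y*log(y) - 6*y + 3*y*log(2)/2


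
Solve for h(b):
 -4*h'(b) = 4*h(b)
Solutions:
 h(b) = C1*exp(-b)


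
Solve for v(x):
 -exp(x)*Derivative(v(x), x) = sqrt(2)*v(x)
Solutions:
 v(x) = C1*exp(sqrt(2)*exp(-x))


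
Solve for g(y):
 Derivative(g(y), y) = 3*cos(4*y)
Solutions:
 g(y) = C1 + 3*sin(4*y)/4


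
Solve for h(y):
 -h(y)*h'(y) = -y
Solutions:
 h(y) = -sqrt(C1 + y^2)
 h(y) = sqrt(C1 + y^2)


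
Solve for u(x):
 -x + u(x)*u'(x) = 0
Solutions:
 u(x) = -sqrt(C1 + x^2)
 u(x) = sqrt(C1 + x^2)


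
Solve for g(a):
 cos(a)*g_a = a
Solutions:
 g(a) = C1 + Integral(a/cos(a), a)


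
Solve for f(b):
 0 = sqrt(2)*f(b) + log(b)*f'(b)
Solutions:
 f(b) = C1*exp(-sqrt(2)*li(b))


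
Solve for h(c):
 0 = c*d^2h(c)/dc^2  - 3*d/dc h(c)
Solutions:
 h(c) = C1 + C2*c^4


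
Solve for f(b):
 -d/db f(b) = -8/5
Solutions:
 f(b) = C1 + 8*b/5


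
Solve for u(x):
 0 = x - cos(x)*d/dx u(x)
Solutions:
 u(x) = C1 + Integral(x/cos(x), x)


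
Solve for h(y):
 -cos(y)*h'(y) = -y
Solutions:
 h(y) = C1 + Integral(y/cos(y), y)


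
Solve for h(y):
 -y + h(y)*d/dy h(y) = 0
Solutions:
 h(y) = -sqrt(C1 + y^2)
 h(y) = sqrt(C1 + y^2)


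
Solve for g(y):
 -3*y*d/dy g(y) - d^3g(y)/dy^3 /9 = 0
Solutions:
 g(y) = C1 + Integral(C2*airyai(-3*y) + C3*airybi(-3*y), y)


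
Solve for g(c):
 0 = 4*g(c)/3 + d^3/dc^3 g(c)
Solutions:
 g(c) = C3*exp(-6^(2/3)*c/3) + (C1*sin(2^(2/3)*3^(1/6)*c/2) + C2*cos(2^(2/3)*3^(1/6)*c/2))*exp(6^(2/3)*c/6)


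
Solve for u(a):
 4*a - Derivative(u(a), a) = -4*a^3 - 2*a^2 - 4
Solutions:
 u(a) = C1 + a^4 + 2*a^3/3 + 2*a^2 + 4*a


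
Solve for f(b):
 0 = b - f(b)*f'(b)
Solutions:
 f(b) = -sqrt(C1 + b^2)
 f(b) = sqrt(C1 + b^2)


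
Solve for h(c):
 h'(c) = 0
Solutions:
 h(c) = C1


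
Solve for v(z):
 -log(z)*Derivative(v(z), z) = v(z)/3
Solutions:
 v(z) = C1*exp(-li(z)/3)


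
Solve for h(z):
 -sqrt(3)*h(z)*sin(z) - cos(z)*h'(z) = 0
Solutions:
 h(z) = C1*cos(z)^(sqrt(3))


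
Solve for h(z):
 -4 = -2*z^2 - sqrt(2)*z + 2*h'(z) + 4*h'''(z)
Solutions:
 h(z) = C1 + C2*sin(sqrt(2)*z/2) + C3*cos(sqrt(2)*z/2) + z^3/3 + sqrt(2)*z^2/4 - 6*z


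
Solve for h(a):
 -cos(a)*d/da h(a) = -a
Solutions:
 h(a) = C1 + Integral(a/cos(a), a)


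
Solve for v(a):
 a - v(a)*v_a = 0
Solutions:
 v(a) = -sqrt(C1 + a^2)
 v(a) = sqrt(C1 + a^2)


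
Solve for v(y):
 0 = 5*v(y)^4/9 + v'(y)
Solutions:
 v(y) = 3^(1/3)*(1/(C1 + 5*y))^(1/3)
 v(y) = (-3^(1/3) - 3^(5/6)*I)*(1/(C1 + 5*y))^(1/3)/2
 v(y) = (-3^(1/3) + 3^(5/6)*I)*(1/(C1 + 5*y))^(1/3)/2


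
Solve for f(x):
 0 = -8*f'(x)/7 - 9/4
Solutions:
 f(x) = C1 - 63*x/32


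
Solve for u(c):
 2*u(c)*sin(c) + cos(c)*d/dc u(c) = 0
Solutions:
 u(c) = C1*cos(c)^2


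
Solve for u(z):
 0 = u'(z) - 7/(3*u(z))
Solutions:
 u(z) = -sqrt(C1 + 42*z)/3
 u(z) = sqrt(C1 + 42*z)/3


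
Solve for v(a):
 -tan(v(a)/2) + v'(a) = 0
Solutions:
 v(a) = -2*asin(C1*exp(a/2)) + 2*pi
 v(a) = 2*asin(C1*exp(a/2))


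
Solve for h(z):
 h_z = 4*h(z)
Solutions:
 h(z) = C1*exp(4*z)


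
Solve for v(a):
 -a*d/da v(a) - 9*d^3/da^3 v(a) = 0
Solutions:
 v(a) = C1 + Integral(C2*airyai(-3^(1/3)*a/3) + C3*airybi(-3^(1/3)*a/3), a)


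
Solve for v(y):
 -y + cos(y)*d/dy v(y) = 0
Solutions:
 v(y) = C1 + Integral(y/cos(y), y)


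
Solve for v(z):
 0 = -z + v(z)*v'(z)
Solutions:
 v(z) = -sqrt(C1 + z^2)
 v(z) = sqrt(C1 + z^2)


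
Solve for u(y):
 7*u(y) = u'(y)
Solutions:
 u(y) = C1*exp(7*y)


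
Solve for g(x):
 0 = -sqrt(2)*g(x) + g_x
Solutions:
 g(x) = C1*exp(sqrt(2)*x)


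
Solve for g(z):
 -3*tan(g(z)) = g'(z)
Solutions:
 g(z) = pi - asin(C1*exp(-3*z))
 g(z) = asin(C1*exp(-3*z))


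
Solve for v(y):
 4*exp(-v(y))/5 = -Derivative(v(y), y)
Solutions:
 v(y) = log(C1 - 4*y/5)


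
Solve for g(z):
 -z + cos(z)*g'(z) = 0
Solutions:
 g(z) = C1 + Integral(z/cos(z), z)


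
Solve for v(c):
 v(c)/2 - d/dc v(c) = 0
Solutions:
 v(c) = C1*exp(c/2)


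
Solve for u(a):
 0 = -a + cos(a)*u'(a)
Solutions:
 u(a) = C1 + Integral(a/cos(a), a)


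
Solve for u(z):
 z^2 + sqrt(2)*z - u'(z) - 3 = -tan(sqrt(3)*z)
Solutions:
 u(z) = C1 + z^3/3 + sqrt(2)*z^2/2 - 3*z - sqrt(3)*log(cos(sqrt(3)*z))/3


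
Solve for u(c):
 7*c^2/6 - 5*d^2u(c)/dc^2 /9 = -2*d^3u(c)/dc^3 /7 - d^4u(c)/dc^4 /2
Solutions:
 u(c) = C1 + C2*c + C3*exp(c*(-6 + sqrt(526))/21) + C4*exp(-c*(6 + sqrt(526))/21) + 7*c^4/40 + 9*c^3/25 + 8559*c^2/3500


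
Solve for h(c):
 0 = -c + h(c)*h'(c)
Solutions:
 h(c) = -sqrt(C1 + c^2)
 h(c) = sqrt(C1 + c^2)


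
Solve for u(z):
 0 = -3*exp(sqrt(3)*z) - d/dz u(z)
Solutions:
 u(z) = C1 - sqrt(3)*exp(sqrt(3)*z)


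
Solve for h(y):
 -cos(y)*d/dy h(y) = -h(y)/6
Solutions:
 h(y) = C1*(sin(y) + 1)^(1/12)/(sin(y) - 1)^(1/12)


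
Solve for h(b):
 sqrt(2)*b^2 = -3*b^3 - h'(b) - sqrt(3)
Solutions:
 h(b) = C1 - 3*b^4/4 - sqrt(2)*b^3/3 - sqrt(3)*b


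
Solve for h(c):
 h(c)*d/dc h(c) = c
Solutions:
 h(c) = -sqrt(C1 + c^2)
 h(c) = sqrt(C1 + c^2)


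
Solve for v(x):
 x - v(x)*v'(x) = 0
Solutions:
 v(x) = -sqrt(C1 + x^2)
 v(x) = sqrt(C1 + x^2)


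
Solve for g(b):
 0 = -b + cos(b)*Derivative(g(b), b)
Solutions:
 g(b) = C1 + Integral(b/cos(b), b)


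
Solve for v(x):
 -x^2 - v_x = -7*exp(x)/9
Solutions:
 v(x) = C1 - x^3/3 + 7*exp(x)/9


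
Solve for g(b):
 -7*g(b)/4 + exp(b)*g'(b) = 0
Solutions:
 g(b) = C1*exp(-7*exp(-b)/4)


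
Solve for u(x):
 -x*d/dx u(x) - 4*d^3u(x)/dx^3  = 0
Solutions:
 u(x) = C1 + Integral(C2*airyai(-2^(1/3)*x/2) + C3*airybi(-2^(1/3)*x/2), x)


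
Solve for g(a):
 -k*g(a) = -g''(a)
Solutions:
 g(a) = C1*exp(-a*sqrt(k)) + C2*exp(a*sqrt(k))


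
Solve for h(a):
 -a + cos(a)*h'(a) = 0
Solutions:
 h(a) = C1 + Integral(a/cos(a), a)


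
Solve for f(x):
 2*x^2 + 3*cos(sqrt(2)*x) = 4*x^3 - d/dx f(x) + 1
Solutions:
 f(x) = C1 + x^4 - 2*x^3/3 + x - 3*sqrt(2)*sin(sqrt(2)*x)/2


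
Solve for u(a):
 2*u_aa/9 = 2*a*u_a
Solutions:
 u(a) = C1 + C2*erfi(3*sqrt(2)*a/2)


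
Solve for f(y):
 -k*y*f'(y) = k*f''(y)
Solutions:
 f(y) = C1 + C2*erf(sqrt(2)*y/2)


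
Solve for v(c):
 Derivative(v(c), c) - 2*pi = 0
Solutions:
 v(c) = C1 + 2*pi*c


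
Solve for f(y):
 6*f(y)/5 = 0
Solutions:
 f(y) = 0


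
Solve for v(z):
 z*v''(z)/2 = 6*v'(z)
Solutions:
 v(z) = C1 + C2*z^13


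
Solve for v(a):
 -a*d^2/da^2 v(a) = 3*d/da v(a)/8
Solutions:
 v(a) = C1 + C2*a^(5/8)


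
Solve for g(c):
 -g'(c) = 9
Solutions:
 g(c) = C1 - 9*c


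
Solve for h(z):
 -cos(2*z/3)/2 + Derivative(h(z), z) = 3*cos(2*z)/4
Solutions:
 h(z) = C1 + 3*sin(2*z/3)/4 + 3*sin(2*z)/8


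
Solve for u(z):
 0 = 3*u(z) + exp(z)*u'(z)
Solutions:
 u(z) = C1*exp(3*exp(-z))


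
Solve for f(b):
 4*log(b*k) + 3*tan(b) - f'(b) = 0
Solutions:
 f(b) = C1 + 4*b*log(b*k) - 4*b - 3*log(cos(b))


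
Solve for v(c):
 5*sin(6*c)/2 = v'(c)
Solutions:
 v(c) = C1 - 5*cos(6*c)/12


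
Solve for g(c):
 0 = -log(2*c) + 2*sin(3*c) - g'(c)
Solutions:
 g(c) = C1 - c*log(c) - c*log(2) + c - 2*cos(3*c)/3


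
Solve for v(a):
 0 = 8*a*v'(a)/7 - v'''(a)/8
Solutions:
 v(a) = C1 + Integral(C2*airyai(4*7^(2/3)*a/7) + C3*airybi(4*7^(2/3)*a/7), a)


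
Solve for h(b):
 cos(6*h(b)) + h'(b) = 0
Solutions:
 h(b) = -asin((C1 + exp(12*b))/(C1 - exp(12*b)))/6 + pi/6
 h(b) = asin((C1 + exp(12*b))/(C1 - exp(12*b)))/6


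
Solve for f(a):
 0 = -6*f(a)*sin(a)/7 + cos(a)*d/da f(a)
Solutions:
 f(a) = C1/cos(a)^(6/7)


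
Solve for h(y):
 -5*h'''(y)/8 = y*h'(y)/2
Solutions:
 h(y) = C1 + Integral(C2*airyai(-10^(2/3)*y/5) + C3*airybi(-10^(2/3)*y/5), y)


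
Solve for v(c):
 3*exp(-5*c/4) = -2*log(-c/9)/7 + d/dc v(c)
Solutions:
 v(c) = C1 + 2*c*log(-c)/7 + 2*c*(-2*log(3) - 1)/7 - 12*exp(-5*c/4)/5


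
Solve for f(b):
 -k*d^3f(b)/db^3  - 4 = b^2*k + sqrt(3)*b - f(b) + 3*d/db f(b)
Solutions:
 f(b) = C1*exp(2^(1/3)*b*(-2^(1/3)*(sqrt((1 + 4/k)/k^2) - 1/k)^(1/3)/2 + 1/(k*(sqrt((1 + 4/k)/k^2) - 1/k)^(1/3)))) + C2*exp(2^(1/3)*b*(2^(1/3)*(sqrt((1 + 4/k)/k^2) - 1/k)^(1/3)/4 - 2^(1/3)*sqrt(3)*I*(sqrt((1 + 4/k)/k^2) - 1/k)^(1/3)/4 + 2/(k*(-1 + sqrt(3)*I)*(sqrt((1 + 4/k)/k^2) - 1/k)^(1/3)))) + C3*exp(2^(1/3)*b*(2^(1/3)*(sqrt((1 + 4/k)/k^2) - 1/k)^(1/3)/4 + 2^(1/3)*sqrt(3)*I*(sqrt((1 + 4/k)/k^2) - 1/k)^(1/3)/4 - 2/(k*(1 + sqrt(3)*I)*(sqrt((1 + 4/k)/k^2) - 1/k)^(1/3)))) + b^2*k + 6*b*k + sqrt(3)*b + 18*k + 4 + 3*sqrt(3)


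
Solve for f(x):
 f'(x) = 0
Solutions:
 f(x) = C1


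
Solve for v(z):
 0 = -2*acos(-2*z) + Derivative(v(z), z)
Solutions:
 v(z) = C1 + 2*z*acos(-2*z) + sqrt(1 - 4*z^2)


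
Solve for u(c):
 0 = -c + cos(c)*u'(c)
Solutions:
 u(c) = C1 + Integral(c/cos(c), c)


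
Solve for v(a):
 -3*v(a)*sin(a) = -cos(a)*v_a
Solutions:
 v(a) = C1/cos(a)^3


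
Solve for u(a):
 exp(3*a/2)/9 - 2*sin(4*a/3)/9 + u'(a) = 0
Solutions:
 u(a) = C1 - 2*exp(3*a/2)/27 - cos(4*a/3)/6


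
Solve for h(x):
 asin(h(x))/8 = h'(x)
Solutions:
 Integral(1/asin(_y), (_y, h(x))) = C1 + x/8


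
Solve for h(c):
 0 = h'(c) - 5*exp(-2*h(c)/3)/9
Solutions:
 h(c) = 3*log(-sqrt(C1 + 5*c)) - 6*log(3) + 3*log(6)/2
 h(c) = 3*log(C1 + 5*c)/2 - 6*log(3) + 3*log(6)/2


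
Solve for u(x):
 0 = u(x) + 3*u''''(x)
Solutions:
 u(x) = (C1*sin(sqrt(2)*3^(3/4)*x/6) + C2*cos(sqrt(2)*3^(3/4)*x/6))*exp(-sqrt(2)*3^(3/4)*x/6) + (C3*sin(sqrt(2)*3^(3/4)*x/6) + C4*cos(sqrt(2)*3^(3/4)*x/6))*exp(sqrt(2)*3^(3/4)*x/6)


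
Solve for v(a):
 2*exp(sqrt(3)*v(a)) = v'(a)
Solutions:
 v(a) = sqrt(3)*(2*log(-1/(C1 + 2*a)) - log(3))/6


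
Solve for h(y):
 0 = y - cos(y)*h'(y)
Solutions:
 h(y) = C1 + Integral(y/cos(y), y)


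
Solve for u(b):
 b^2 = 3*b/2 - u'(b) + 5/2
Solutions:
 u(b) = C1 - b^3/3 + 3*b^2/4 + 5*b/2


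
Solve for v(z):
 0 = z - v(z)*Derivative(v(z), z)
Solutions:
 v(z) = -sqrt(C1 + z^2)
 v(z) = sqrt(C1 + z^2)


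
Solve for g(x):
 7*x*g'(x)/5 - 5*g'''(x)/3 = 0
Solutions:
 g(x) = C1 + Integral(C2*airyai(105^(1/3)*x/5) + C3*airybi(105^(1/3)*x/5), x)


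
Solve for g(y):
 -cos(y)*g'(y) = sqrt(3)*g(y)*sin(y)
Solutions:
 g(y) = C1*cos(y)^(sqrt(3))


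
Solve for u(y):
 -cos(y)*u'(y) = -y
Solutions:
 u(y) = C1 + Integral(y/cos(y), y)


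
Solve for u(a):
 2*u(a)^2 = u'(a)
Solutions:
 u(a) = -1/(C1 + 2*a)


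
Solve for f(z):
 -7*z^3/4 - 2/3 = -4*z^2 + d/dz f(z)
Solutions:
 f(z) = C1 - 7*z^4/16 + 4*z^3/3 - 2*z/3


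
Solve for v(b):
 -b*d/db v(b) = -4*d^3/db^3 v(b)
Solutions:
 v(b) = C1 + Integral(C2*airyai(2^(1/3)*b/2) + C3*airybi(2^(1/3)*b/2), b)


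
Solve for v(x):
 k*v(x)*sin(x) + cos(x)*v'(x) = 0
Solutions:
 v(x) = C1*exp(k*log(cos(x)))


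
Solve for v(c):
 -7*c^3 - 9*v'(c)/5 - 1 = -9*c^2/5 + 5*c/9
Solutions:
 v(c) = C1 - 35*c^4/36 + c^3/3 - 25*c^2/162 - 5*c/9


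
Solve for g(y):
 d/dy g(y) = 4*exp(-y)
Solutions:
 g(y) = C1 - 4*exp(-y)


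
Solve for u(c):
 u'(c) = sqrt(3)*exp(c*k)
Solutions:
 u(c) = C1 + sqrt(3)*exp(c*k)/k


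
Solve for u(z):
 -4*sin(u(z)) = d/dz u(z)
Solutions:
 u(z) = -acos((-C1 - exp(8*z))/(C1 - exp(8*z))) + 2*pi
 u(z) = acos((-C1 - exp(8*z))/(C1 - exp(8*z)))


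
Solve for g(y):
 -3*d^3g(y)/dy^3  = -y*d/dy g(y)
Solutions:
 g(y) = C1 + Integral(C2*airyai(3^(2/3)*y/3) + C3*airybi(3^(2/3)*y/3), y)


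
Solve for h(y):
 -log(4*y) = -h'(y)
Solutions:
 h(y) = C1 + y*log(y) - y + y*log(4)


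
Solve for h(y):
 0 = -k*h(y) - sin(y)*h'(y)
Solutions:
 h(y) = C1*exp(k*(-log(cos(y) - 1) + log(cos(y) + 1))/2)


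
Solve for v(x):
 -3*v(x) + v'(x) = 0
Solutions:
 v(x) = C1*exp(3*x)
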